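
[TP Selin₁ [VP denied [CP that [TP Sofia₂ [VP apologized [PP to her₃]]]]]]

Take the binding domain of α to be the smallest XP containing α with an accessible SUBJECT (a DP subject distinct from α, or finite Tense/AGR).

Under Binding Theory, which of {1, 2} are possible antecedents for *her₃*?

*her* is a pronoun, so Principle B applies: it must be free in its binding domain.
Binding domain of *her₃*: the embedded TP, whose subject is Sofia₂.
*Selin₁* c-commands the pronoun but from outside its binding domain, and is not c-commanded by it → coindexation permitted.
*Sofia₂* c-commands the pronoun within its binding domain → coindexation would violate Principle B.

{1}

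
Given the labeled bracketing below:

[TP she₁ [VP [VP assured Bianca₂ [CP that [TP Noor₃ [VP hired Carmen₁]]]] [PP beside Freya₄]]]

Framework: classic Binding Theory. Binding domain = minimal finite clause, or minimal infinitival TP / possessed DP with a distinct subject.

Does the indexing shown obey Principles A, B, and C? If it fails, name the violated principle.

Principle C

The two coindexed NPs are *she₁* and *Carmen₁*.
*Carmen₁* is an R-expression. Principle C requires it to be free everywhere.
*she₁* c-commands it and carries the same index.
The R-expression is bound → Principle C violation.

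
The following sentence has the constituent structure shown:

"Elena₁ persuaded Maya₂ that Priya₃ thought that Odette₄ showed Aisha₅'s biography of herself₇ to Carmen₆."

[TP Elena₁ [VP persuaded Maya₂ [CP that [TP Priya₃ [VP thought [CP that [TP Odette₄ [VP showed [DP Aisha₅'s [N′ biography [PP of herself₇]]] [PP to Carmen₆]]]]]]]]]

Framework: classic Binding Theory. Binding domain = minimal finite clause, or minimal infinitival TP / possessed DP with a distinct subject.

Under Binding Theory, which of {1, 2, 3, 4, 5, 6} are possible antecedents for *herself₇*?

{5}

*herself* is an anaphor, so Principle A applies: it must be bound in its binding domain.
Binding domain of *herself₇*: the possessed DP, whose subject is Aisha₅.
*Elena₁* c-commands the anaphor but is outside its binding domain → cannot satisfy Principle A.
*Maya₂* c-commands the anaphor but is outside its binding domain → cannot satisfy Principle A.
*Priya₃* c-commands the anaphor but is outside its binding domain → cannot satisfy Principle A.
*Odette₄* c-commands the anaphor but is outside its binding domain → cannot satisfy Principle A.
*Aisha₅* c-commands the anaphor within its binding domain → licit binder.
*Carmen₆* does not c-command the anaphor → cannot bind it.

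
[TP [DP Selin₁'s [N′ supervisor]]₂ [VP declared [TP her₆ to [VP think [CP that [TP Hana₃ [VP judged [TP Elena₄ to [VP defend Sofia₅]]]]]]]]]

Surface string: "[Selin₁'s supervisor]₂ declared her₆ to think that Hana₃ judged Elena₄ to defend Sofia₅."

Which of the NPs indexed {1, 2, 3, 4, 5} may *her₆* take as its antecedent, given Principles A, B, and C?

{1}

*her* is a pronoun, so Principle B applies: it must be free in its binding domain.
Binding domain of *her₆*: the matrix TP, whose subject is [Selin₁'s supervisor]₂.
*Selin₁* and the pronoun do not c-command one another → neither Principle B nor Principle C is at stake; coindexation permitted.
*[Selin₁'s supervisor]₂* c-commands the pronoun within its binding domain → coindexation would violate Principle B.
*Hana₃*: the pronoun c-commands this R-expression → coindexation would violate Principle C on *Hana₃*.
*Elena₄*: the pronoun c-commands this R-expression → coindexation would violate Principle C on *Elena₄*.
*Sofia₅*: the pronoun c-commands this R-expression → coindexation would violate Principle C on *Sofia₅*.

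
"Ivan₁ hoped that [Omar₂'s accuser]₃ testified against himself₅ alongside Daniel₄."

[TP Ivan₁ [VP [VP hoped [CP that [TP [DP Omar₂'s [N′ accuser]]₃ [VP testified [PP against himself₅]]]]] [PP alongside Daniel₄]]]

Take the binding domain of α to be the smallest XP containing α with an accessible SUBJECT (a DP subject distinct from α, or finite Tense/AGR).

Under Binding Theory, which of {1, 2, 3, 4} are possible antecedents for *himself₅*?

*himself* is an anaphor, so Principle A applies: it must be bound in its binding domain.
Binding domain of *himself₅*: the embedded TP, whose subject is [Omar₂'s accuser]₃.
*Ivan₁* c-commands the anaphor but is outside its binding domain → cannot satisfy Principle A.
*Omar₂* does not c-command the anaphor → cannot bind it.
*[Omar₂'s accuser]₃* c-commands the anaphor within its binding domain → licit binder.
*Daniel₄* does not c-command the anaphor → cannot bind it.

{3}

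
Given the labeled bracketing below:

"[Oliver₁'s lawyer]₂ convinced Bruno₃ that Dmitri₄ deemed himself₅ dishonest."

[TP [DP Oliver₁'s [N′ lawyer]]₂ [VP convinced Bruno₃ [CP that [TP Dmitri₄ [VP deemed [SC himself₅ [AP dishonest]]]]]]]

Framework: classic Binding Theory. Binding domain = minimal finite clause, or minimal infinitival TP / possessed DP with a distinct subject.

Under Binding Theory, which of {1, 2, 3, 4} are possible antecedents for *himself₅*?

*himself* is an anaphor, so Principle A applies: it must be bound in its binding domain.
Binding domain of *himself₅*: the embedded TP, whose subject is Dmitri₄.
*Oliver₁* does not c-command the anaphor → cannot bind it.
*[Oliver₁'s lawyer]₂* c-commands the anaphor but is outside its binding domain → cannot satisfy Principle A.
*Bruno₃* c-commands the anaphor but is outside its binding domain → cannot satisfy Principle A.
*Dmitri₄* c-commands the anaphor within its binding domain → licit binder.

{4}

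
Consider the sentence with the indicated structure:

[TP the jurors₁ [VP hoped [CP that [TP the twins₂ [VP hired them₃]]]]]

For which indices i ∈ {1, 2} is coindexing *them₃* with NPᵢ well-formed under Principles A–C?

*them* is a pronoun, so Principle B applies: it must be free in its binding domain.
Binding domain of *them₃*: the embedded TP, whose subject is the twins₂.
*the jurors₁* c-commands the pronoun but from outside its binding domain, and is not c-commanded by it → coindexation permitted.
*the twins₂* c-commands the pronoun within its binding domain → coindexation would violate Principle B.

{1}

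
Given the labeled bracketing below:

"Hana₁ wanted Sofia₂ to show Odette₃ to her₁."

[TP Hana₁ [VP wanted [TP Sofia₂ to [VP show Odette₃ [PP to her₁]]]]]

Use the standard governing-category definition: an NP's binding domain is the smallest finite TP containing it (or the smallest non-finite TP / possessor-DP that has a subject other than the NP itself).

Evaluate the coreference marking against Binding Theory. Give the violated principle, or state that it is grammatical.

The two coindexed NPs are *Hana₁* and *her₁*.
*her₁* is a pronoun; its binding domain is the embedded TP, whose subject is Sofia₂. Within that domain it is c-commanded only by *Sofia₂*, *Odette₃*, which carry a different index — the pronoun is free locally, so Principle B holds.
*Hana₁* is an R-expression; *her₁* does not c-command it, and no other NP shares its index, so Principle C is satisfied.
All principles are respected.

grammatical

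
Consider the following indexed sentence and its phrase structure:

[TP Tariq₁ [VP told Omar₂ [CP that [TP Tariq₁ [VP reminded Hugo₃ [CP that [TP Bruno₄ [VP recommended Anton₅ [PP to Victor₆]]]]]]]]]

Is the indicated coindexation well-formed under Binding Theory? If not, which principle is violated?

The two coindexed NPs are *Tariq₁* (the higher occurrence) and *Tariq₁* (the lower occurrence).
*Tariq₁* (the lower occurrence) is an R-expression. Principle C requires it to be free everywhere.
*Tariq₁* (the higher occurrence) c-commands it and carries the same index.
The R-expression is bound → Principle C violation.

Principle C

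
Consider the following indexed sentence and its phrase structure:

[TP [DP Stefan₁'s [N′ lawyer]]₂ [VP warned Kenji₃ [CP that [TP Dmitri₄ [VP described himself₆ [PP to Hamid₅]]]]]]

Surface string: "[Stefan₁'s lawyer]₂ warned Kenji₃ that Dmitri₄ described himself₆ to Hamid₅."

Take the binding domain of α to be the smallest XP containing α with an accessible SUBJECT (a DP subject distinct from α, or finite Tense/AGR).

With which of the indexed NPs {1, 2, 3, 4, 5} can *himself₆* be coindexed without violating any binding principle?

{4}

*himself* is an anaphor, so Principle A applies: it must be bound in its binding domain.
Binding domain of *himself₆*: the embedded TP, whose subject is Dmitri₄.
*Stefan₁* does not c-command the anaphor → cannot bind it.
*[Stefan₁'s lawyer]₂* c-commands the anaphor but is outside its binding domain → cannot satisfy Principle A.
*Kenji₃* c-commands the anaphor but is outside its binding domain → cannot satisfy Principle A.
*Dmitri₄* c-commands the anaphor within its binding domain → licit binder.
*Hamid₅* does not c-command the anaphor → cannot bind it.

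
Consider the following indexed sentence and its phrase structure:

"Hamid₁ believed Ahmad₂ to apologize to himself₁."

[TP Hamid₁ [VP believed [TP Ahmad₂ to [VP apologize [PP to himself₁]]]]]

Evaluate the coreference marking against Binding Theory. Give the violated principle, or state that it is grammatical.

Principle A

The two coindexed NPs are *Hamid₁* and *himself₁*.
*himself₁* is an anaphor. Principle A requires it to be bound within its binding domain — the embedded TP, whose subject is Ahmad₂.
Within that domain it is c-commanded by *Ahmad₂*, which does not share its index.
*Hamid₁* does c-command the anaphor, but from outside its binding domain.
The anaphor is unbound in its domain → Principle A violation.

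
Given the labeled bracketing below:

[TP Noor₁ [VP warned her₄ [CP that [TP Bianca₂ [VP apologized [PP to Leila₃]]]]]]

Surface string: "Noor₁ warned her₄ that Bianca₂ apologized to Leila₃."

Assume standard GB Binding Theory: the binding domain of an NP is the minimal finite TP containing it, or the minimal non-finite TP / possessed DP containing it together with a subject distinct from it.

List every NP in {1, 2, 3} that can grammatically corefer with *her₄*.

none

*her* is a pronoun, so Principle B applies: it must be free in its binding domain.
Binding domain of *her₄*: the matrix TP, whose subject is Noor₁.
*Noor₁* c-commands the pronoun within its binding domain → coindexation would violate Principle B.
*Bianca₂*: the pronoun c-commands this R-expression → coindexation would violate Principle C on *Bianca₂*.
*Leila₃*: the pronoun c-commands this R-expression → coindexation would violate Principle C on *Leila₃*.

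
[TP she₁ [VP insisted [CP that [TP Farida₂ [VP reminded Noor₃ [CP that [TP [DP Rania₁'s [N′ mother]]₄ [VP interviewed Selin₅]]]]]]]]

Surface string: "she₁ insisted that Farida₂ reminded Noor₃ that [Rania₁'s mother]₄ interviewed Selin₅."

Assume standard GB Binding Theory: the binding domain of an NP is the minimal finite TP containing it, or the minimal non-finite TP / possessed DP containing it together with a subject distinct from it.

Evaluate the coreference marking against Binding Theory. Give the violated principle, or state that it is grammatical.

Principle C

The two coindexed NPs are *she₁* and *Rania₁*.
*Rania₁* is an R-expression. Principle C requires it to be free everywhere.
*she₁* c-commands it and carries the same index.
The R-expression is bound → Principle C violation.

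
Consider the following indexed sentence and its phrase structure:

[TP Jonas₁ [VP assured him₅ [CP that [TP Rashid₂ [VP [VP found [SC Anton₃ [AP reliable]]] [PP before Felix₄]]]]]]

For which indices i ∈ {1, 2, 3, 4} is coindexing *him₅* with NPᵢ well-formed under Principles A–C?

none

*him* is a pronoun, so Principle B applies: it must be free in its binding domain.
Binding domain of *him₅*: the matrix TP, whose subject is Jonas₁.
*Jonas₁* c-commands the pronoun within its binding domain → coindexation would violate Principle B.
*Rashid₂*: the pronoun c-commands this R-expression → coindexation would violate Principle C on *Rashid₂*.
*Anton₃*: the pronoun c-commands this R-expression → coindexation would violate Principle C on *Anton₃*.
*Felix₄*: the pronoun c-commands this R-expression → coindexation would violate Principle C on *Felix₄*.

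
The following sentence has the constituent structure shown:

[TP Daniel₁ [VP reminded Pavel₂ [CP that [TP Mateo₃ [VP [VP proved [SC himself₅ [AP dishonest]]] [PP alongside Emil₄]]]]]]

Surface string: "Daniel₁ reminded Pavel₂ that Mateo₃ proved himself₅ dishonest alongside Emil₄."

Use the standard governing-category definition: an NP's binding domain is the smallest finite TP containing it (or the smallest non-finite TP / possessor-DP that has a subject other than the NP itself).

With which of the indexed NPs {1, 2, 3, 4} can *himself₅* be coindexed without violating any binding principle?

*himself* is an anaphor, so Principle A applies: it must be bound in its binding domain.
Binding domain of *himself₅*: the embedded TP, whose subject is Mateo₃.
*Daniel₁* c-commands the anaphor but is outside its binding domain → cannot satisfy Principle A.
*Pavel₂* c-commands the anaphor but is outside its binding domain → cannot satisfy Principle A.
*Mateo₃* c-commands the anaphor within its binding domain → licit binder.
*Emil₄* does not c-command the anaphor → cannot bind it.

{3}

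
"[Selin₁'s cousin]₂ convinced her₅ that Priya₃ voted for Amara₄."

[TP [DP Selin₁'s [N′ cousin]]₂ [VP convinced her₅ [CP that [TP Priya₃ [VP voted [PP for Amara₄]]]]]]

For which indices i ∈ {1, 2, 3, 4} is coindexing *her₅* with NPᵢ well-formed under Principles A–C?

*her* is a pronoun, so Principle B applies: it must be free in its binding domain.
Binding domain of *her₅*: the matrix TP, whose subject is [Selin₁'s cousin]₂.
*Selin₁* and the pronoun do not c-command one another → neither Principle B nor Principle C is at stake; coindexation permitted.
*[Selin₁'s cousin]₂* c-commands the pronoun within its binding domain → coindexation would violate Principle B.
*Priya₃*: the pronoun c-commands this R-expression → coindexation would violate Principle C on *Priya₃*.
*Amara₄*: the pronoun c-commands this R-expression → coindexation would violate Principle C on *Amara₄*.

{1}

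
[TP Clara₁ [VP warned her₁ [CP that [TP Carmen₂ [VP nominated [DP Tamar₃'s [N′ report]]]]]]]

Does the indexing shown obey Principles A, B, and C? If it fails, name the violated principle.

Principle B

The two coindexed NPs are *Clara₁* and *her₁*.
*her₁* is a pronoun. Its binding domain is the matrix TP, whose subject is Clara₁.
*Clara₁* c-commands it within that domain and carries the same index.
The pronoun is locally bound → Principle B violation.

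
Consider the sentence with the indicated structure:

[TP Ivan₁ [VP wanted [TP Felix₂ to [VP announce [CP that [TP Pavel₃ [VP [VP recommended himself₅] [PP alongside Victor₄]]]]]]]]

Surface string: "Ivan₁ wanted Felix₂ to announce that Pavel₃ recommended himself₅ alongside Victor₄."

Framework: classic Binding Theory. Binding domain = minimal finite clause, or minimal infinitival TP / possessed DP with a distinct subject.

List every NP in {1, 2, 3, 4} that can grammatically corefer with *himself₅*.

{3}

*himself* is an anaphor, so Principle A applies: it must be bound in its binding domain.
Binding domain of *himself₅*: the embedded TP, whose subject is Pavel₃.
*Ivan₁* c-commands the anaphor but is outside its binding domain → cannot satisfy Principle A.
*Felix₂* c-commands the anaphor but is outside its binding domain → cannot satisfy Principle A.
*Pavel₃* c-commands the anaphor within its binding domain → licit binder.
*Victor₄* does not c-command the anaphor → cannot bind it.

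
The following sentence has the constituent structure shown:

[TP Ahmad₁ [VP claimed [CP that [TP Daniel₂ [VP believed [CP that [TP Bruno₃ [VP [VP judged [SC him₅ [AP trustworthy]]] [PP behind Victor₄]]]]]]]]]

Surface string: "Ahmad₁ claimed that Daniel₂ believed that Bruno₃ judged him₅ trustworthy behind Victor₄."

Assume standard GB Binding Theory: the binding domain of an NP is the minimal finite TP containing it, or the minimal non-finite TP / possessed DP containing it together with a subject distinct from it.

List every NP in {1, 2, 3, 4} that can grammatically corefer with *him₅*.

{1, 2, 4}

*him* is a pronoun, so Principle B applies: it must be free in its binding domain.
Binding domain of *him₅*: the embedded TP, whose subject is Bruno₃.
*Ahmad₁* c-commands the pronoun but from outside its binding domain, and is not c-commanded by it → coindexation permitted.
*Daniel₂* c-commands the pronoun but from outside its binding domain, and is not c-commanded by it → coindexation permitted.
*Bruno₃* c-commands the pronoun within its binding domain → coindexation would violate Principle B.
*Victor₄* and the pronoun do not c-command one another → neither Principle B nor Principle C is at stake; coindexation permitted.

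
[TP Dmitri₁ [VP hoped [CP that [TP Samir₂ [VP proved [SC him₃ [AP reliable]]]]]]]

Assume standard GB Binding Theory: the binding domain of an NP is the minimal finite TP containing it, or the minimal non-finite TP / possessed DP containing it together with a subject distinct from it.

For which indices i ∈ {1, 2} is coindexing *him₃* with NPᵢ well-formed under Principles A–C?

*him* is a pronoun, so Principle B applies: it must be free in its binding domain.
Binding domain of *him₃*: the embedded TP, whose subject is Samir₂.
*Dmitri₁* c-commands the pronoun but from outside its binding domain, and is not c-commanded by it → coindexation permitted.
*Samir₂* c-commands the pronoun within its binding domain → coindexation would violate Principle B.

{1}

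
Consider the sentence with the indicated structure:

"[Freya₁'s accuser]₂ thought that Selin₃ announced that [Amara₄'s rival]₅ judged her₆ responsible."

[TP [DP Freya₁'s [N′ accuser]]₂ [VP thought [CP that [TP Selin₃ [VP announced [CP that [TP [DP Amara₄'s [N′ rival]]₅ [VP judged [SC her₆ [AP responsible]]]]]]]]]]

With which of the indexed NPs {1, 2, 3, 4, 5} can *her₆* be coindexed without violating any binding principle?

*her* is a pronoun, so Principle B applies: it must be free in its binding domain.
Binding domain of *her₆*: the embedded TP, whose subject is [Amara₄'s rival]₅.
*Freya₁* and the pronoun do not c-command one another → neither Principle B nor Principle C is at stake; coindexation permitted.
*[Freya₁'s accuser]₂* c-commands the pronoun but from outside its binding domain, and is not c-commanded by it → coindexation permitted.
*Selin₃* c-commands the pronoun but from outside its binding domain, and is not c-commanded by it → coindexation permitted.
*Amara₄* and the pronoun do not c-command one another → neither Principle B nor Principle C is at stake; coindexation permitted.
*[Amara₄'s rival]₅* c-commands the pronoun within its binding domain → coindexation would violate Principle B.

{1, 2, 3, 4}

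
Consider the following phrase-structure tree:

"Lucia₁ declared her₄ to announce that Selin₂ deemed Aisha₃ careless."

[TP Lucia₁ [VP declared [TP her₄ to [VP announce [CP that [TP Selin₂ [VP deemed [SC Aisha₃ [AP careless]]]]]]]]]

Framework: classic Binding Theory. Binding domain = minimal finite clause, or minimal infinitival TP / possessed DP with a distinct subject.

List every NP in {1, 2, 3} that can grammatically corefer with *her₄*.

none

*her* is a pronoun, so Principle B applies: it must be free in its binding domain.
Binding domain of *her₄*: the matrix TP, whose subject is Lucia₁.
*Lucia₁* c-commands the pronoun within its binding domain → coindexation would violate Principle B.
*Selin₂*: the pronoun c-commands this R-expression → coindexation would violate Principle C on *Selin₂*.
*Aisha₃*: the pronoun c-commands this R-expression → coindexation would violate Principle C on *Aisha₃*.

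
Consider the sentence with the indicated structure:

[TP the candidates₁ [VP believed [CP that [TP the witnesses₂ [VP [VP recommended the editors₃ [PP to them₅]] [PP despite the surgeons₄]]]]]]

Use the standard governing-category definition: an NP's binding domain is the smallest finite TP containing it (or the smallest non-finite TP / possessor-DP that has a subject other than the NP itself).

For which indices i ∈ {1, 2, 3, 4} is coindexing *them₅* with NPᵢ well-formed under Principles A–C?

{1, 4}

*them* is a pronoun, so Principle B applies: it must be free in its binding domain.
Binding domain of *them₅*: the embedded TP, whose subject is the witnesses₂.
*the candidates₁* c-commands the pronoun but from outside its binding domain, and is not c-commanded by it → coindexation permitted.
*the witnesses₂* c-commands the pronoun within its binding domain → coindexation would violate Principle B.
*the editors₃* c-commands the pronoun within its binding domain → coindexation would violate Principle B.
*the surgeons₄* and the pronoun do not c-command one another → neither Principle B nor Principle C is at stake; coindexation permitted.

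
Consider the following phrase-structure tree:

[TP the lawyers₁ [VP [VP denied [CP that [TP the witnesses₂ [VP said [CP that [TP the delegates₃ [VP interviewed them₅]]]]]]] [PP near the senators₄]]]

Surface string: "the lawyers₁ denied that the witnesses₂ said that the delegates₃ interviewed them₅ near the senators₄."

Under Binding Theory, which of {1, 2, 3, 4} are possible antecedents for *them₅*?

{1, 2, 4}

*them* is a pronoun, so Principle B applies: it must be free in its binding domain.
Binding domain of *them₅*: the embedded TP, whose subject is the delegates₃.
*the lawyers₁* c-commands the pronoun but from outside its binding domain, and is not c-commanded by it → coindexation permitted.
*the witnesses₂* c-commands the pronoun but from outside its binding domain, and is not c-commanded by it → coindexation permitted.
*the delegates₃* c-commands the pronoun within its binding domain → coindexation would violate Principle B.
*the senators₄* and the pronoun do not c-command one another → neither Principle B nor Principle C is at stake; coindexation permitted.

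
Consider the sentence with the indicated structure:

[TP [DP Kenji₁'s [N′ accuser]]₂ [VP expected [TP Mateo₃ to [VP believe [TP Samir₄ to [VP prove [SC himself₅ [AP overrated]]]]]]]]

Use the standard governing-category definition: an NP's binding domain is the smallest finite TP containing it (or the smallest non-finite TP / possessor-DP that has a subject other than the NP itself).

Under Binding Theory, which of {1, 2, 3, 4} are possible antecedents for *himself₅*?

{4}

*himself* is an anaphor, so Principle A applies: it must be bound in its binding domain.
Binding domain of *himself₅*: the embedded TP, whose subject is Samir₄.
*Kenji₁* does not c-command the anaphor → cannot bind it.
*[Kenji₁'s accuser]₂* c-commands the anaphor but is outside its binding domain → cannot satisfy Principle A.
*Mateo₃* c-commands the anaphor but is outside its binding domain → cannot satisfy Principle A.
*Samir₄* c-commands the anaphor within its binding domain → licit binder.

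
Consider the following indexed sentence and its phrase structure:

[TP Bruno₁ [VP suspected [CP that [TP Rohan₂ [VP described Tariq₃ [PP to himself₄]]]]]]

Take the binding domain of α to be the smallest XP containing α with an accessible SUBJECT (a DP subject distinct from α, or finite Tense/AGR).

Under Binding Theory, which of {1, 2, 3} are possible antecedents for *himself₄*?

*himself* is an anaphor, so Principle A applies: it must be bound in its binding domain.
Binding domain of *himself₄*: the embedded TP, whose subject is Rohan₂.
*Bruno₁* c-commands the anaphor but is outside its binding domain → cannot satisfy Principle A.
*Rohan₂* c-commands the anaphor within its binding domain → licit binder.
*Tariq₃* c-commands the anaphor within its binding domain → licit binder.

{2, 3}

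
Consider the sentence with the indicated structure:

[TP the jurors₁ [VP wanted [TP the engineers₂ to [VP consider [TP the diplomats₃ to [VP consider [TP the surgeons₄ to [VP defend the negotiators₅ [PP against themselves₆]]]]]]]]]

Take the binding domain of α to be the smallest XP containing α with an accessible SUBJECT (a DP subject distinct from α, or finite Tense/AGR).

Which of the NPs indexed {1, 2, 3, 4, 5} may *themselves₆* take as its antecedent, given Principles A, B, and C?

{4, 5}

*themselves* is an anaphor, so Principle A applies: it must be bound in its binding domain.
Binding domain of *themselves₆*: the embedded TP, whose subject is the surgeons₄.
*the jurors₁* c-commands the anaphor but is outside its binding domain → cannot satisfy Principle A.
*the engineers₂* c-commands the anaphor but is outside its binding domain → cannot satisfy Principle A.
*the diplomats₃* c-commands the anaphor but is outside its binding domain → cannot satisfy Principle A.
*the surgeons₄* c-commands the anaphor within its binding domain → licit binder.
*the negotiators₅* c-commands the anaphor within its binding domain → licit binder.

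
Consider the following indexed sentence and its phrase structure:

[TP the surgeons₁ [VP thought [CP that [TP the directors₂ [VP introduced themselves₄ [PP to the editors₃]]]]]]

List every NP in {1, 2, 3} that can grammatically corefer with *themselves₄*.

{2}

*themselves* is an anaphor, so Principle A applies: it must be bound in its binding domain.
Binding domain of *themselves₄*: the embedded TP, whose subject is the directors₂.
*the surgeons₁* c-commands the anaphor but is outside its binding domain → cannot satisfy Principle A.
*the directors₂* c-commands the anaphor within its binding domain → licit binder.
*the editors₃* does not c-command the anaphor → cannot bind it.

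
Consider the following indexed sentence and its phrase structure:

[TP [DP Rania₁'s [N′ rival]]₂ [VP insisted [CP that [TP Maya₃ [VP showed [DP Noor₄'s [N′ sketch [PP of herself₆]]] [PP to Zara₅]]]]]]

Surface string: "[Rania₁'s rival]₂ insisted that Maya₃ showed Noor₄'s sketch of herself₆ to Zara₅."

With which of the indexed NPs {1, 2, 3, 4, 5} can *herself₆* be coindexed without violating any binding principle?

{4}

*herself* is an anaphor, so Principle A applies: it must be bound in its binding domain.
Binding domain of *herself₆*: the possessed DP, whose subject is Noor₄.
*Rania₁* does not c-command the anaphor → cannot bind it.
*[Rania₁'s rival]₂* c-commands the anaphor but is outside its binding domain → cannot satisfy Principle A.
*Maya₃* c-commands the anaphor but is outside its binding domain → cannot satisfy Principle A.
*Noor₄* c-commands the anaphor within its binding domain → licit binder.
*Zara₅* does not c-command the anaphor → cannot bind it.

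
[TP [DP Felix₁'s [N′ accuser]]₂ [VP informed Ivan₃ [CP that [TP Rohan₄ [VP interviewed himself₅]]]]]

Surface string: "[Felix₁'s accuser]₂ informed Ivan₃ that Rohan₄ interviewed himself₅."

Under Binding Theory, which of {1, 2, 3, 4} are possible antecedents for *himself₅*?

*himself* is an anaphor, so Principle A applies: it must be bound in its binding domain.
Binding domain of *himself₅*: the embedded TP, whose subject is Rohan₄.
*Felix₁* does not c-command the anaphor → cannot bind it.
*[Felix₁'s accuser]₂* c-commands the anaphor but is outside its binding domain → cannot satisfy Principle A.
*Ivan₃* c-commands the anaphor but is outside its binding domain → cannot satisfy Principle A.
*Rohan₄* c-commands the anaphor within its binding domain → licit binder.

{4}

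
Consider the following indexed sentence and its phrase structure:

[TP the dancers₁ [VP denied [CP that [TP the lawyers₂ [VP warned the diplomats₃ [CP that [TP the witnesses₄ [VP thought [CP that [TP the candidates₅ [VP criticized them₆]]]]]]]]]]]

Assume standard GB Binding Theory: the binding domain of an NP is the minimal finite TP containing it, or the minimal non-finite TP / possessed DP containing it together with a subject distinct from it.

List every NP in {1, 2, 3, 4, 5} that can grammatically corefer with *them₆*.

*them* is a pronoun, so Principle B applies: it must be free in its binding domain.
Binding domain of *them₆*: the embedded TP, whose subject is the candidates₅.
*the dancers₁* c-commands the pronoun but from outside its binding domain, and is not c-commanded by it → coindexation permitted.
*the lawyers₂* c-commands the pronoun but from outside its binding domain, and is not c-commanded by it → coindexation permitted.
*the diplomats₃* c-commands the pronoun but from outside its binding domain, and is not c-commanded by it → coindexation permitted.
*the witnesses₄* c-commands the pronoun but from outside its binding domain, and is not c-commanded by it → coindexation permitted.
*the candidates₅* c-commands the pronoun within its binding domain → coindexation would violate Principle B.

{1, 2, 3, 4}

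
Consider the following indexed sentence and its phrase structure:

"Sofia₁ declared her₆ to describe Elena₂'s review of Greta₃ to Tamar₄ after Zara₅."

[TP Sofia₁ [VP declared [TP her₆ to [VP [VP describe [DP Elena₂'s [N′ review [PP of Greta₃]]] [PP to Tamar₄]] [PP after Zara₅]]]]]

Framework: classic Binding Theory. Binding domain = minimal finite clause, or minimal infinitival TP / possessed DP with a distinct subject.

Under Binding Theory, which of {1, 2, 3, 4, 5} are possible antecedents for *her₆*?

*her* is a pronoun, so Principle B applies: it must be free in its binding domain.
Binding domain of *her₆*: the matrix TP, whose subject is Sofia₁.
*Sofia₁* c-commands the pronoun within its binding domain → coindexation would violate Principle B.
*Elena₂*: the pronoun c-commands this R-expression → coindexation would violate Principle C on *Elena₂*.
*Greta₃*: the pronoun c-commands this R-expression → coindexation would violate Principle C on *Greta₃*.
*Tamar₄*: the pronoun c-commands this R-expression → coindexation would violate Principle C on *Tamar₄*.
*Zara₅*: the pronoun c-commands this R-expression → coindexation would violate Principle C on *Zara₅*.

none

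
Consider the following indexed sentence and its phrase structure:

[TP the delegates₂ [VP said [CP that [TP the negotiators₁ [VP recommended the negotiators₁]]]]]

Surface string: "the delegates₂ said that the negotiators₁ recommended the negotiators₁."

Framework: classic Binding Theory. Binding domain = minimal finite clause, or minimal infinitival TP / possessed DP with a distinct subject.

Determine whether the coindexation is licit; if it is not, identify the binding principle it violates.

Principle C

The two coindexed NPs are *the negotiators₁* (the higher occurrence) and *the negotiators₁* (the lower occurrence).
*the negotiators₁* (the lower occurrence) is an R-expression. Principle C requires it to be free everywhere.
*the negotiators₁* (the higher occurrence) c-commands it and carries the same index.
The R-expression is bound → Principle C violation.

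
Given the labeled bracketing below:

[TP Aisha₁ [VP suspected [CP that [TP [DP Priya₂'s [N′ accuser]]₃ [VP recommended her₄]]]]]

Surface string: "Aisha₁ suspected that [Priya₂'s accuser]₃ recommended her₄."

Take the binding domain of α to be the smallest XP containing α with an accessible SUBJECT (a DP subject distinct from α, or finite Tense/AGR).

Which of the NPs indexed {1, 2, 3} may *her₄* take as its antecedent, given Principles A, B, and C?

{1, 2}

*her* is a pronoun, so Principle B applies: it must be free in its binding domain.
Binding domain of *her₄*: the embedded TP, whose subject is [Priya₂'s accuser]₃.
*Aisha₁* c-commands the pronoun but from outside its binding domain, and is not c-commanded by it → coindexation permitted.
*Priya₂* and the pronoun do not c-command one another → neither Principle B nor Principle C is at stake; coindexation permitted.
*[Priya₂'s accuser]₃* c-commands the pronoun within its binding domain → coindexation would violate Principle B.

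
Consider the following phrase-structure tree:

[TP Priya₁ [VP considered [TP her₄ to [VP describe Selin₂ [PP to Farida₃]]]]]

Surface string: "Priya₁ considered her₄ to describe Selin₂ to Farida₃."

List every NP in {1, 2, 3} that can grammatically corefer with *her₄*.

none

*her* is a pronoun, so Principle B applies: it must be free in its binding domain.
Binding domain of *her₄*: the matrix TP, whose subject is Priya₁.
*Priya₁* c-commands the pronoun within its binding domain → coindexation would violate Principle B.
*Selin₂*: the pronoun c-commands this R-expression → coindexation would violate Principle C on *Selin₂*.
*Farida₃*: the pronoun c-commands this R-expression → coindexation would violate Principle C on *Farida₃*.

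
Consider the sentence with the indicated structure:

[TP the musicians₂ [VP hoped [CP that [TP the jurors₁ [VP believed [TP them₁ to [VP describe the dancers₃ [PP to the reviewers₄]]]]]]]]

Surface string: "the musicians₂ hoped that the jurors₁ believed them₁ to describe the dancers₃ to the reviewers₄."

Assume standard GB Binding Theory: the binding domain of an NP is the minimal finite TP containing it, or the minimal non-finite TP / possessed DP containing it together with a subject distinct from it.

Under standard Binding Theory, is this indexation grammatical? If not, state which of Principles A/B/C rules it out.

The two coindexed NPs are *the jurors₁* and *them₁*.
*them₁* is a pronoun. Its binding domain is the embedded TP, whose subject is the jurors₁.
*the jurors₁* c-commands it within that domain and carries the same index.
The pronoun is locally bound → Principle B violation.

Principle B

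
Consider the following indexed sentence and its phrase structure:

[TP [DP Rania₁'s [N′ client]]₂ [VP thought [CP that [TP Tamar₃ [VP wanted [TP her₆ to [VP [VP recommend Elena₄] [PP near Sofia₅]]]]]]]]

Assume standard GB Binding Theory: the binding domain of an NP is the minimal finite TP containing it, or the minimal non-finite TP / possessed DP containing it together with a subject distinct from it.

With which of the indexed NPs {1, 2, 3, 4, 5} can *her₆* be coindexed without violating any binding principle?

*her* is a pronoun, so Principle B applies: it must be free in its binding domain.
Binding domain of *her₆*: the embedded TP, whose subject is Tamar₃.
*Rania₁* and the pronoun do not c-command one another → neither Principle B nor Principle C is at stake; coindexation permitted.
*[Rania₁'s client]₂* c-commands the pronoun but from outside its binding domain, and is not c-commanded by it → coindexation permitted.
*Tamar₃* c-commands the pronoun within its binding domain → coindexation would violate Principle B.
*Elena₄*: the pronoun c-commands this R-expression → coindexation would violate Principle C on *Elena₄*.
*Sofia₅*: the pronoun c-commands this R-expression → coindexation would violate Principle C on *Sofia₅*.

{1, 2}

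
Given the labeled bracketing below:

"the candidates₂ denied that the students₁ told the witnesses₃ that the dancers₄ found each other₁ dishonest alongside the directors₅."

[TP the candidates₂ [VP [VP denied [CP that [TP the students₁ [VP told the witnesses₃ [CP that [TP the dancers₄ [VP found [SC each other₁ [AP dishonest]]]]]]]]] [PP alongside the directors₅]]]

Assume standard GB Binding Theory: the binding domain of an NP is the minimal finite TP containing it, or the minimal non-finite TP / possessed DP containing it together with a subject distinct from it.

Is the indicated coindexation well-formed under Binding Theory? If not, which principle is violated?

The two coindexed NPs are *the students₁* and *each other₁*.
*each other₁* is an anaphor. Principle A requires it to be bound within its binding domain — the embedded TP, whose subject is the dancers₄.
Within that domain it is c-commanded by *the dancers₄*, which does not share its index.
*the students₁* does c-command the anaphor, but from outside its binding domain.
The anaphor is unbound in its domain → Principle A violation.

Principle A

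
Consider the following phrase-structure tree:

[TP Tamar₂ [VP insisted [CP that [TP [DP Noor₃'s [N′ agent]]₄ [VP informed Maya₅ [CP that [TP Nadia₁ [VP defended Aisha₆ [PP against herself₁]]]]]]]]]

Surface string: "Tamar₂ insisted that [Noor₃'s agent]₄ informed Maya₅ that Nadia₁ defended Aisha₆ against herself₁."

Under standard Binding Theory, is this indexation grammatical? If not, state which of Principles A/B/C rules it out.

The two coindexed NPs are *Nadia₁* and *herself₁*.
*herself₁* is an anaphor; its binding domain is the embedded TP, whose subject is Nadia₁. *Nadia₁* c-commands it within that domain and shares its index, so Principle A is satisfied.
*Nadia₁* is an R-expression; *herself₁* does not c-command it, and no other NP shares its index, so Principle C is satisfied.
All principles are respected.

grammatical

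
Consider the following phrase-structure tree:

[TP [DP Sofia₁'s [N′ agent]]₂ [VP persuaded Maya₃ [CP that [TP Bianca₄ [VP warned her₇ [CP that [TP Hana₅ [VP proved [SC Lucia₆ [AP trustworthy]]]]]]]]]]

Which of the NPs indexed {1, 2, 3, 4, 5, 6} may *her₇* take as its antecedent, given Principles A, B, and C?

{1, 2, 3}

*her* is a pronoun, so Principle B applies: it must be free in its binding domain.
Binding domain of *her₇*: the embedded TP, whose subject is Bianca₄.
*Sofia₁* and the pronoun do not c-command one another → neither Principle B nor Principle C is at stake; coindexation permitted.
*[Sofia₁'s agent]₂* c-commands the pronoun but from outside its binding domain, and is not c-commanded by it → coindexation permitted.
*Maya₃* c-commands the pronoun but from outside its binding domain, and is not c-commanded by it → coindexation permitted.
*Bianca₄* c-commands the pronoun within its binding domain → coindexation would violate Principle B.
*Hana₅*: the pronoun c-commands this R-expression → coindexation would violate Principle C on *Hana₅*.
*Lucia₆*: the pronoun c-commands this R-expression → coindexation would violate Principle C on *Lucia₆*.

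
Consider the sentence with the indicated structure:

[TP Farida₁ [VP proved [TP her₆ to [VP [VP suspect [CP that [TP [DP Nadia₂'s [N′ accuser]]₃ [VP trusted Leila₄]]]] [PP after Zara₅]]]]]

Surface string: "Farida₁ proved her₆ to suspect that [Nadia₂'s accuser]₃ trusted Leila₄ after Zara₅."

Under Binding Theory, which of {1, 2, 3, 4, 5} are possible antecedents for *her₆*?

none

*her* is a pronoun, so Principle B applies: it must be free in its binding domain.
Binding domain of *her₆*: the matrix TP, whose subject is Farida₁.
*Farida₁* c-commands the pronoun within its binding domain → coindexation would violate Principle B.
*Nadia₂*: the pronoun c-commands this R-expression → coindexation would violate Principle C on *Nadia₂*.
*[Nadia₂'s accuser]₃*: the pronoun c-commands this R-expression → coindexation would violate Principle C on *[Nadia₂'s accuser]₃*.
*Leila₄*: the pronoun c-commands this R-expression → coindexation would violate Principle C on *Leila₄*.
*Zara₅*: the pronoun c-commands this R-expression → coindexation would violate Principle C on *Zara₅*.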